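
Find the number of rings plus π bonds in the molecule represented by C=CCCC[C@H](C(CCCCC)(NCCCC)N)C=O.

Molecular formula from the SMILES: C17H34N2O.
DoU = (2C + 2 + N − H − X)/2 = (2·17 + 2 + 2 − 34 − 0)/2 = 4/2 = 2.
(Structurally: 0 ring(s) + 2 π bond(s) = 2.)

2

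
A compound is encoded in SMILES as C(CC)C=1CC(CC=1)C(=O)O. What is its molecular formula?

Heavy atoms from the SMILES: 9 C, 2 O.
Implicit hydrogens by atom environment:
  4 × C: 2 H each → 8
  2 × C: 1 H each → 2
  2 × C: no H
  1 × C: 3 H
  1 × O: 1 H
  1 × O: no H
  Total hydrogens = 14.
Molecular formula: C9H14O2

C9H14O2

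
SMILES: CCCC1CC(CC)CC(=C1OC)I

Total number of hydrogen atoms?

Hydrogens are implicit in SMILES; fill each atom to its normal valence:
  5 × C: 2 H each → 10
  3 × C: 3 H each → 9
  2 × C: 1 H each → 2
  2 × C: no H
  1 × I: no H
  1 × O: no H
  Total hydrogens = 21.

21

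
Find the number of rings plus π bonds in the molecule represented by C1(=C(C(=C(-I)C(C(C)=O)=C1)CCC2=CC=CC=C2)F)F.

Molecular formula from the SMILES: C16H13F2IO.
DoU = (2C + 2 + N − H − X)/2 = (2·16 + 2 + 0 − 13 − 3)/2 = 18/2 = 9.
(Structurally: 2 ring(s) + 7 π bond(s) = 9.)

9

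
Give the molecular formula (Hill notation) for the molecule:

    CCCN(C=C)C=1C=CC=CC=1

C11H15N

Heavy atoms from the SMILES: 11 C, 1 N.
Implicit hydrogens by atom environment:
  5 × C (aromatic): 1 H each → 5
  3 × C: 2 H each → 6
  1 × C: 3 H
  1 × C: 1 H
  1 × C (aromatic): no H
  1 × N: no H
  Total hydrogens = 15.
Molecular formula: C11H15N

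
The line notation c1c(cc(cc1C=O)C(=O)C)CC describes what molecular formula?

C11H12O2

Heavy atoms from the SMILES: 11 C, 2 O.
Implicit hydrogens by atom environment:
  3 × C (aromatic): 1 H each → 3
  3 × C (aromatic): no H
  2 × C: 3 H each → 6
  2 × O: no H
  1 × C: 2 H
  1 × C: 1 H
  1 × C: no H
  Total hydrogens = 12.
Molecular formula: C11H12O2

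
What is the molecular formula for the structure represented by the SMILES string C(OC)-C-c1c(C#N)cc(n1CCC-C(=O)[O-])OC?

C13H17N2O4-

Heavy atoms from the SMILES: 13 C, 2 N, 4 O.
Implicit hydrogens by atom environment:
  5 × C: 2 H each → 10
  3 × C (aromatic): no H
  3 × O: no H
  2 × C: 3 H each → 6
  2 × C: no H
  1 × C (aromatic): 1 H
  1 × N (aromatic): no H
  1 × N: no H
  1 × O (charge -1): no H
  Total hydrogens = 17.
Net charge -1.
Molecular formula: C13H17N2O4-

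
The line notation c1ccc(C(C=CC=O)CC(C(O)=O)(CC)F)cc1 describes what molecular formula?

C15H17FO3

Heavy atoms from the SMILES: 15 C, 1 F, 3 O.
Implicit hydrogens by atom environment:
  5 × C (aromatic): 1 H each → 5
  4 × C: 1 H each → 4
  2 × C: 2 H each → 4
  2 × C: no H
  2 × O: no H
  1 × C: 3 H
  1 × C (aromatic): no H
  1 × F: no H
  1 × O: 1 H
  Total hydrogens = 17.
Molecular formula: C15H17FO3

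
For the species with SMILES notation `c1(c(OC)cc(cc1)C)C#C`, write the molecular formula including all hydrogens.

Heavy atoms from the SMILES: 10 C, 1 O.
Implicit hydrogens by atom environment:
  3 × C (aromatic): 1 H each → 3
  3 × C (aromatic): no H
  2 × C: 3 H each → 6
  1 × C: 1 H
  1 × C: no H
  1 × O: no H
  Total hydrogens = 10.
Molecular formula: C10H10O

C10H10O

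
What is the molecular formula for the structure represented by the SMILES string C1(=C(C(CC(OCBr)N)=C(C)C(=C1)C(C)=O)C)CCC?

C16H24BrNO2

Heavy atoms from the SMILES: 1 Br, 16 C, 1 N, 2 O.
Implicit hydrogens by atom environment:
  5 × C (aromatic): no H
  4 × C: 3 H each → 12
  4 × C: 2 H each → 8
  2 × O: no H
  1 × Br: no H
  1 × C (aromatic): 1 H
  1 × C: 1 H
  1 × C: no H
  1 × N: 2 H
  Total hydrogens = 24.
Molecular formula: C16H24BrNO2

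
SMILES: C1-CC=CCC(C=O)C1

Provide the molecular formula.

C8H12O

Heavy atoms from the SMILES: 8 C, 1 O.
Implicit hydrogens by atom environment:
  4 × C: 2 H each → 8
  4 × C: 1 H each → 4
  1 × O: no H
  Total hydrogens = 12.
Molecular formula: C8H12O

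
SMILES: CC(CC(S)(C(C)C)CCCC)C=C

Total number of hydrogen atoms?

26

Hydrogens are implicit in SMILES; fill each atom to its normal valence:
  5 × C: 2 H each → 10
  4 × C: 3 H each → 12
  3 × C: 1 H each → 3
  1 × C: no H
  1 × S: 1 H
  Total hydrogens = 26.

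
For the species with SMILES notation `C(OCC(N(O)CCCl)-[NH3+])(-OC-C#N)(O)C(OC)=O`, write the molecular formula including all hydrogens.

Heavy atoms from the SMILES: 9 C, 1 Cl, 3 N, 6 O.
Implicit hydrogens by atom environment:
  4 × C: 2 H each → 8
  4 × O: no H
  3 × C: no H
  2 × N: no H
  2 × O: 1 H each → 2
  1 × C: 3 H
  1 × C: 1 H
  1 × Cl: no H
  1 × N (charge +1): 3 H
  Total hydrogens = 17.
Net charge +1.
Molecular formula: C9H17ClN3O6+

C9H17ClN3O6+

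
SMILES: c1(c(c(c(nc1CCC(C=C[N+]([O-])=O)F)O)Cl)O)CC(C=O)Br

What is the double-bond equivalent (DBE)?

Molecular formula from the SMILES: C13H13BrClFN2O5.
DoU = (2C + 2 + N − H − X)/2 = (2·13 + 2 + 2 − 13 − 3)/2 = 14/2 = 7.
(Structurally: 1 ring(s) + 6 π bond(s) = 7.)

7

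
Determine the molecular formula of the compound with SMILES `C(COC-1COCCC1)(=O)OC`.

C8H14O4

Heavy atoms from the SMILES: 8 C, 4 O.
Implicit hydrogens by atom environment:
  5 × C: 2 H each → 10
  4 × O: no H
  1 × C: 3 H
  1 × C: 1 H
  1 × C: no H
  Total hydrogens = 14.
Molecular formula: C8H14O4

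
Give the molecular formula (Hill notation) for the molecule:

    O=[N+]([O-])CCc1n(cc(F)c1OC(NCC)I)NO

Heavy atoms from the SMILES: 9 C, 1 F, 1 I, 4 N, 4 O.
Implicit hydrogens by atom environment:
  3 × C: 2 H each → 6
  3 × C (aromatic): no H
  2 × N: 1 H each → 2
  2 × O: no H
  1 × C: 3 H
  1 × C (aromatic): 1 H
  1 × C: 1 H
  1 × F: no H
  1 × I: no H
  1 × N (aromatic): no H
  1 × N (charge +1): no H
  1 × O: 1 H
  1 × O (charge -1): no H
  Total hydrogens = 14.
Molecular formula: C9H14FIN4O4

C9H14FIN4O4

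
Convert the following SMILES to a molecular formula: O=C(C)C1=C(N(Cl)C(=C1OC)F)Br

C7H6BrClFNO2

Heavy atoms from the SMILES: 1 Br, 7 C, 1 Cl, 1 F, 1 N, 2 O.
Implicit hydrogens by atom environment:
  4 × C (aromatic): no H
  2 × C: 3 H each → 6
  2 × O: no H
  1 × Br: no H
  1 × C: no H
  1 × Cl: no H
  1 × F: no H
  1 × N (aromatic): no H
  Total hydrogens = 6.
Molecular formula: C7H6BrClFNO2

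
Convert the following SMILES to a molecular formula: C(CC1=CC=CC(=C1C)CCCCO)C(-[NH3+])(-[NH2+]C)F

Heavy atoms from the SMILES: 15 C, 1 F, 2 N, 1 O.
Implicit hydrogens by atom environment:
  6 × C: 2 H each → 12
  3 × C (aromatic): 1 H each → 3
  3 × C (aromatic): no H
  2 × C: 3 H each → 6
  1 × C: no H
  1 × F: no H
  1 × N (charge +1): 3 H
  1 × N (charge +1): 2 H
  1 × O: 1 H
  Total hydrogens = 27.
Net charge +2.
Molecular formula: [C15H27FN2O]2+

[C15H27FN2O]2+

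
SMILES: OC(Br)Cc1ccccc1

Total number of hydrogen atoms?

Hydrogens are implicit in SMILES; fill each atom to its normal valence:
  5 × C (aromatic): 1 H each → 5
  1 × Br: no H
  1 × C: 2 H
  1 × C: 1 H
  1 × C (aromatic): no H
  1 × O: 1 H
  Total hydrogens = 9.

9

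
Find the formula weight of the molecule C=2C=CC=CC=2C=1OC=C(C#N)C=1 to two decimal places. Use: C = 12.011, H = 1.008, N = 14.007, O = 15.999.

Molecular formula: C11H7NO.
M = 11×12.011 + 7×1.008 + 1×14.007 + 1×15.999 = 169.18 g/mol.

169.18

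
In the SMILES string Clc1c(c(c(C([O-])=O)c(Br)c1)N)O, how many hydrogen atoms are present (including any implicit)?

Hydrogens are implicit in SMILES; fill each atom to its normal valence:
  5 × C (aromatic): no H
  1 × Br: no H
  1 × C (aromatic): 1 H
  1 × C: no H
  1 × Cl: no H
  1 × N: 2 H
  1 × O: 1 H
  1 × O: no H
  1 × O (charge -1): no H
  Total hydrogens = 4.

4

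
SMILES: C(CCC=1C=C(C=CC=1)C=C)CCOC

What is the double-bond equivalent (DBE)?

5

Molecular formula from the SMILES: C14H20O.
DoU = (2C + 2 + N − H − X)/2 = (2·14 + 2 + 0 − 20 − 0)/2 = 10/2 = 5.
(Structurally: 1 ring(s) + 4 π bond(s) = 5.)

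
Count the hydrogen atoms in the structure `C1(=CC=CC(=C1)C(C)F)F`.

8

Hydrogens are implicit in SMILES; fill each atom to its normal valence:
  4 × C (aromatic): 1 H each → 4
  2 × C (aromatic): no H
  2 × F: no H
  1 × C: 3 H
  1 × C: 1 H
  Total hydrogens = 8.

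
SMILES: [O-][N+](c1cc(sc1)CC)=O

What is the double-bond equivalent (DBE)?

Molecular formula from the SMILES: C6H7NO2S.
DoU = (2C + 2 + N − H − X)/2 = (2·6 + 2 + 1 − 7 − 0)/2 = 8/2 = 4.
(Structurally: 1 ring(s) + 3 π bond(s) = 4.)

4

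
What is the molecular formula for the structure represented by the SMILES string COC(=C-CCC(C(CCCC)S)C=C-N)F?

Heavy atoms from the SMILES: 13 C, 1 F, 1 N, 1 O, 1 S.
Implicit hydrogens by atom environment:
  5 × C: 2 H each → 10
  5 × C: 1 H each → 5
  2 × C: 3 H each → 6
  1 × C: no H
  1 × F: no H
  1 × N: 2 H
  1 × O: no H
  1 × S: 1 H
  Total hydrogens = 24.
Molecular formula: C13H24FNOS

C13H24FNOS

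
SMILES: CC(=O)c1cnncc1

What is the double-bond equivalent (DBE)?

Molecular formula from the SMILES: C6H6N2O.
DoU = (2C + 2 + N − H − X)/2 = (2·6 + 2 + 2 − 6 − 0)/2 = 10/2 = 5.
(Structurally: 1 ring(s) + 4 π bond(s) = 5.)

5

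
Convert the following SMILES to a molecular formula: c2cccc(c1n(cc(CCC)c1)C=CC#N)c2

Heavy atoms from the SMILES: 16 C, 2 N.
Implicit hydrogens by atom environment:
  7 × C (aromatic): 1 H each → 7
  3 × C (aromatic): no H
  2 × C: 2 H each → 4
  2 × C: 1 H each → 2
  1 × C: 3 H
  1 × C: no H
  1 × N (aromatic): no H
  1 × N: no H
  Total hydrogens = 16.
Molecular formula: C16H16N2

C16H16N2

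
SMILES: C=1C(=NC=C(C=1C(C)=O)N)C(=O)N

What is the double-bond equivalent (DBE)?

Molecular formula from the SMILES: C8H9N3O2.
DoU = (2C + 2 + N − H − X)/2 = (2·8 + 2 + 3 − 9 − 0)/2 = 12/2 = 6.
(Structurally: 1 ring(s) + 5 π bond(s) = 6.)

6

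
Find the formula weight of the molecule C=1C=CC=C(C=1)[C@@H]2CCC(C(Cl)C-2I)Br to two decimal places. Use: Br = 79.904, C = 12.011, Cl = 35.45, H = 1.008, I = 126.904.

399.49

Molecular formula: C12H13BrClI.
M = 1×79.904 + 12×12.011 + 1×35.45 + 13×1.008 + 1×126.904 = 399.49 g/mol.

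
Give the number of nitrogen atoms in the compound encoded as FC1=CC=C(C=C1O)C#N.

The symbol for nitrogen appears 1 time in the SMILES.

1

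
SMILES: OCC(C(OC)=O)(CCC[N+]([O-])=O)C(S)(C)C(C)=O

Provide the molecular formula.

Heavy atoms from the SMILES: 11 C, 1 N, 6 O, 1 S.
Implicit hydrogens by atom environment:
  4 × C: 2 H each → 8
  4 × C: no H
  4 × O: no H
  3 × C: 3 H each → 9
  1 × N (charge +1): no H
  1 × O: 1 H
  1 × O (charge -1): no H
  1 × S: 1 H
  Total hydrogens = 19.
Molecular formula: C11H19NO6S

C11H19NO6S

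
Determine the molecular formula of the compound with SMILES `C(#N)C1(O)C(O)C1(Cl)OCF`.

C5H5ClFNO3

Heavy atoms from the SMILES: 5 C, 1 Cl, 1 F, 1 N, 3 O.
Implicit hydrogens by atom environment:
  3 × C: no H
  2 × O: 1 H each → 2
  1 × C: 2 H
  1 × C: 1 H
  1 × Cl: no H
  1 × F: no H
  1 × N: no H
  1 × O: no H
  Total hydrogens = 5.
Molecular formula: C5H5ClFNO3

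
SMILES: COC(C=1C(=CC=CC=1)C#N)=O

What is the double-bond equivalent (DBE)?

Molecular formula from the SMILES: C9H7NO2.
DoU = (2C + 2 + N − H − X)/2 = (2·9 + 2 + 1 − 7 − 0)/2 = 14/2 = 7.
(Structurally: 1 ring(s) + 6 π bond(s) = 7.)

7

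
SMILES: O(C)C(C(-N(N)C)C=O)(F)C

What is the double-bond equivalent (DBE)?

1

Molecular formula from the SMILES: C6H13FN2O2.
DoU = (2C + 2 + N − H − X)/2 = (2·6 + 2 + 2 − 13 − 1)/2 = 2/2 = 1.
(Structurally: 0 ring(s) + 1 π bond(s) = 1.)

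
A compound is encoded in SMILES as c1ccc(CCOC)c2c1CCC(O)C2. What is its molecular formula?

Heavy atoms from the SMILES: 13 C, 2 O.
Implicit hydrogens by atom environment:
  5 × C: 2 H each → 10
  3 × C (aromatic): 1 H each → 3
  3 × C (aromatic): no H
  1 × C: 3 H
  1 × C: 1 H
  1 × O: 1 H
  1 × O: no H
  Total hydrogens = 18.
Molecular formula: C13H18O2

C13H18O2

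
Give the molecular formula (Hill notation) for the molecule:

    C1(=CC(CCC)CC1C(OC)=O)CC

C12H20O2

Heavy atoms from the SMILES: 12 C, 2 O.
Implicit hydrogens by atom environment:
  4 × C: 2 H each → 8
  3 × C: 3 H each → 9
  3 × C: 1 H each → 3
  2 × C: no H
  2 × O: no H
  Total hydrogens = 20.
Molecular formula: C12H20O2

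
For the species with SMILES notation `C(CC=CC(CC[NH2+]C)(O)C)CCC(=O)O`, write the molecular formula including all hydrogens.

C12H24NO3+

Heavy atoms from the SMILES: 12 C, 1 N, 3 O.
Implicit hydrogens by atom environment:
  6 × C: 2 H each → 12
  2 × C: 3 H each → 6
  2 × C: 1 H each → 2
  2 × C: no H
  2 × O: 1 H each → 2
  1 × N (charge +1): 2 H
  1 × O: no H
  Total hydrogens = 24.
Net charge +1.
Molecular formula: C12H24NO3+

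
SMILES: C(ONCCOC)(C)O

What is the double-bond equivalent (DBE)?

0

Molecular formula from the SMILES: C5H13NO3.
DoU = (2C + 2 + N − H − X)/2 = (2·5 + 2 + 1 − 13 − 0)/2 = 0/2 = 0.
(Structurally: 0 ring(s) + 0 π bond(s) = 0.)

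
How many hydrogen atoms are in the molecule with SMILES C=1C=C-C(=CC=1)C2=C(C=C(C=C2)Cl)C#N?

8

Hydrogens are implicit in SMILES; fill each atom to its normal valence:
  8 × C (aromatic): 1 H each → 8
  4 × C (aromatic): no H
  1 × C: no H
  1 × Cl: no H
  1 × N: no H
  Total hydrogens = 8.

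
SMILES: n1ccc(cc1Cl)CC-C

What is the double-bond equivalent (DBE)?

Molecular formula from the SMILES: C8H10ClN.
DoU = (2C + 2 + N − H − X)/2 = (2·8 + 2 + 1 − 10 − 1)/2 = 8/2 = 4.
(Structurally: 1 ring(s) + 3 π bond(s) = 4.)

4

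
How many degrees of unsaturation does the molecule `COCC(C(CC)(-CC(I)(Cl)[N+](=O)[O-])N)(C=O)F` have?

Molecular formula from the SMILES: C9H15ClFIN2O4.
DoU = (2C + 2 + N − H − X)/2 = (2·9 + 2 + 2 − 15 − 3)/2 = 4/2 = 2.
(Structurally: 0 ring(s) + 2 π bond(s) = 2.)

2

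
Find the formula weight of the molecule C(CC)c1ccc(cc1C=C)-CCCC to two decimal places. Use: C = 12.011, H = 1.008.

202.34

Molecular formula: C15H22.
M = 15×12.011 + 22×1.008 = 202.34 g/mol.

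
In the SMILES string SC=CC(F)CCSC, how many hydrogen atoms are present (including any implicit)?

11

Hydrogens are implicit in SMILES; fill each atom to its normal valence:
  3 × C: 1 H each → 3
  2 × C: 2 H each → 4
  1 × C: 3 H
  1 × F: no H
  1 × S: 1 H
  1 × S: no H
  Total hydrogens = 11.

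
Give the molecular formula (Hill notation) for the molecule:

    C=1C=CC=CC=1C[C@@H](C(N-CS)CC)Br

Heavy atoms from the SMILES: 1 Br, 12 C, 1 N, 1 S.
Implicit hydrogens by atom environment:
  5 × C (aromatic): 1 H each → 5
  3 × C: 2 H each → 6
  2 × C: 1 H each → 2
  1 × Br: no H
  1 × C: 3 H
  1 × C (aromatic): no H
  1 × N: 1 H
  1 × S: 1 H
  Total hydrogens = 18.
Molecular formula: C12H18BrNS

C12H18BrNS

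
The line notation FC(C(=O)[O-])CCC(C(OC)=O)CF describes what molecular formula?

Heavy atoms from the SMILES: 8 C, 2 F, 4 O.
Implicit hydrogens by atom environment:
  3 × C: 2 H each → 6
  3 × O: no H
  2 × C: 1 H each → 2
  2 × C: no H
  2 × F: no H
  1 × C: 3 H
  1 × O (charge -1): no H
  Total hydrogens = 11.
Net charge -1.
Molecular formula: C8H11F2O4-

C8H11F2O4-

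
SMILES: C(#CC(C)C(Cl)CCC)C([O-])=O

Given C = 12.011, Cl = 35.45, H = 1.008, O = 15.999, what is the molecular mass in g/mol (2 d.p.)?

187.64

Molecular formula: C9H12ClO2-.
M = 9×12.011 + 1×35.45 + 12×1.008 + 2×15.999 = 187.64 g/mol.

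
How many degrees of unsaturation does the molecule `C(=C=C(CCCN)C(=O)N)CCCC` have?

3

Molecular formula from the SMILES: C11H20N2O.
DoU = (2C + 2 + N − H − X)/2 = (2·11 + 2 + 2 − 20 − 0)/2 = 6/2 = 3.
(Structurally: 0 ring(s) + 3 π bond(s) = 3.)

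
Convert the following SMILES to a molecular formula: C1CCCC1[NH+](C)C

Heavy atoms from the SMILES: 7 C, 1 N.
Implicit hydrogens by atom environment:
  4 × C: 2 H each → 8
  2 × C: 3 H each → 6
  1 × C: 1 H
  1 × N (charge +1): 1 H
  Total hydrogens = 16.
Net charge +1.
Molecular formula: C7H16N+

C7H16N+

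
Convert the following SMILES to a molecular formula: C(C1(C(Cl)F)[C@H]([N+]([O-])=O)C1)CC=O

Heavy atoms from the SMILES: 7 C, 1 Cl, 1 F, 1 N, 3 O.
Implicit hydrogens by atom environment:
  3 × C: 2 H each → 6
  3 × C: 1 H each → 3
  2 × O: no H
  1 × C: no H
  1 × Cl: no H
  1 × F: no H
  1 × N (charge +1): no H
  1 × O (charge -1): no H
  Total hydrogens = 9.
Molecular formula: C7H9ClFNO3

C7H9ClFNO3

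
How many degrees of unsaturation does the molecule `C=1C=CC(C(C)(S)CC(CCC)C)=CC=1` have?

Molecular formula from the SMILES: C14H22S.
DoU = (2C + 2 + N − H − X)/2 = (2·14 + 2 + 0 − 22 − 0)/2 = 8/2 = 4.
(Structurally: 1 ring(s) + 3 π bond(s) = 4.)

4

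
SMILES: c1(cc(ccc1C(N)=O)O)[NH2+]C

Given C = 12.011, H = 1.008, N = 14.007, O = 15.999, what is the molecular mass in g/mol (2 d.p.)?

167.19

Molecular formula: C8H11N2O2+.
M = 8×12.011 + 11×1.008 + 2×14.007 + 2×15.999 = 167.19 g/mol.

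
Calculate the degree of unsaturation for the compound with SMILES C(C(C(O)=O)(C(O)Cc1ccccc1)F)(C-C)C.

Molecular formula from the SMILES: C14H19FO3.
DoU = (2C + 2 + N − H − X)/2 = (2·14 + 2 + 0 − 19 − 1)/2 = 10/2 = 5.
(Structurally: 1 ring(s) + 4 π bond(s) = 5.)

5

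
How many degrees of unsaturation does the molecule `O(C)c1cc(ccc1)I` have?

4

Molecular formula from the SMILES: C7H7IO.
DoU = (2C + 2 + N − H − X)/2 = (2·7 + 2 + 0 − 7 − 1)/2 = 8/2 = 4.
(Structurally: 1 ring(s) + 3 π bond(s) = 4.)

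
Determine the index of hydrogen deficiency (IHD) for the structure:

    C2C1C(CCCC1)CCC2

Molecular formula from the SMILES: C10H18.
DoU = (2C + 2 + N − H − X)/2 = (2·10 + 2 + 0 − 18 − 0)/2 = 4/2 = 2.
(Structurally: 2 ring(s) + 0 π bond(s) = 2.)

2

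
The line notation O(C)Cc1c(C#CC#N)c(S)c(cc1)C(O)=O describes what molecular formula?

Heavy atoms from the SMILES: 12 C, 1 N, 3 O, 1 S.
Implicit hydrogens by atom environment:
  4 × C (aromatic): no H
  4 × C: no H
  2 × C (aromatic): 1 H each → 2
  2 × O: no H
  1 × C: 3 H
  1 × C: 2 H
  1 × N: no H
  1 × O: 1 H
  1 × S: 1 H
  Total hydrogens = 9.
Molecular formula: C12H9NO3S

C12H9NO3S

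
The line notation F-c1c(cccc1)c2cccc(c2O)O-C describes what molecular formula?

Heavy atoms from the SMILES: 13 C, 1 F, 2 O.
Implicit hydrogens by atom environment:
  7 × C (aromatic): 1 H each → 7
  5 × C (aromatic): no H
  1 × C: 3 H
  1 × F: no H
  1 × O: 1 H
  1 × O: no H
  Total hydrogens = 11.
Molecular formula: C13H11FO2

C13H11FO2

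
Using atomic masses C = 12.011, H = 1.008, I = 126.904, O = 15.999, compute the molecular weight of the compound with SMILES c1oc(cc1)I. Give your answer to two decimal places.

Molecular formula: C4H3IO.
M = 4×12.011 + 3×1.008 + 1×126.904 + 1×15.999 = 193.97 g/mol.

193.97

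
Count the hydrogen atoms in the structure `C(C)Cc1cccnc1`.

11

Hydrogens are implicit in SMILES; fill each atom to its normal valence:
  4 × C (aromatic): 1 H each → 4
  2 × C: 2 H each → 4
  1 × C: 3 H
  1 × C (aromatic): no H
  1 × N (aromatic): no H
  Total hydrogens = 11.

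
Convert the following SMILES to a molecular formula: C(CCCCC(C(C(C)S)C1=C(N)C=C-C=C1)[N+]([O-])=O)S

C15H24N2O2S2

Heavy atoms from the SMILES: 15 C, 2 N, 2 O, 2 S.
Implicit hydrogens by atom environment:
  5 × C: 2 H each → 10
  4 × C (aromatic): 1 H each → 4
  3 × C: 1 H each → 3
  2 × C (aromatic): no H
  2 × S: 1 H each → 2
  1 × C: 3 H
  1 × N: 2 H
  1 × N (charge +1): no H
  1 × O: no H
  1 × O (charge -1): no H
  Total hydrogens = 24.
Molecular formula: C15H24N2O2S2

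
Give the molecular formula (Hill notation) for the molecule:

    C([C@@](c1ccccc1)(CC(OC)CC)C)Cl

C14H21ClO

Heavy atoms from the SMILES: 14 C, 1 Cl, 1 O.
Implicit hydrogens by atom environment:
  5 × C (aromatic): 1 H each → 5
  3 × C: 3 H each → 9
  3 × C: 2 H each → 6
  1 × C: 1 H
  1 × C: no H
  1 × C (aromatic): no H
  1 × Cl: no H
  1 × O: no H
  Total hydrogens = 21.
Molecular formula: C14H21ClO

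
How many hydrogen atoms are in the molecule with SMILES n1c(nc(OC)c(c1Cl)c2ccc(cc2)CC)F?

Hydrogens are implicit in SMILES; fill each atom to its normal valence:
  6 × C (aromatic): no H
  4 × C (aromatic): 1 H each → 4
  2 × C: 3 H each → 6
  2 × N (aromatic): no H
  1 × C: 2 H
  1 × Cl: no H
  1 × F: no H
  1 × O: no H
  Total hydrogens = 12.

12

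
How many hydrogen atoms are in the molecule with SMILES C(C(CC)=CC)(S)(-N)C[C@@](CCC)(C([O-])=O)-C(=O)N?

23

Hydrogens are implicit in SMILES; fill each atom to its normal valence:
  5 × C: no H
  4 × C: 2 H each → 8
  3 × C: 3 H each → 9
  2 × N: 2 H each → 4
  2 × O: no H
  1 × C: 1 H
  1 × O (charge -1): no H
  1 × S: 1 H
  Total hydrogens = 23.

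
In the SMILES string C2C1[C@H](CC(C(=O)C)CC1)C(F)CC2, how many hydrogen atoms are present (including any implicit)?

19

Hydrogens are implicit in SMILES; fill each atom to its normal valence:
  6 × C: 2 H each → 12
  4 × C: 1 H each → 4
  1 × C: 3 H
  1 × C: no H
  1 × F: no H
  1 × O: no H
  Total hydrogens = 19.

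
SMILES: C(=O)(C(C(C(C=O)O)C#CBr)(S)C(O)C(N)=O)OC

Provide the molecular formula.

C10H12BrNO6S

Heavy atoms from the SMILES: 1 Br, 10 C, 1 N, 6 O, 1 S.
Implicit hydrogens by atom environment:
  5 × C: no H
  4 × C: 1 H each → 4
  4 × O: no H
  2 × O: 1 H each → 2
  1 × Br: no H
  1 × C: 3 H
  1 × N: 2 H
  1 × S: 1 H
  Total hydrogens = 12.
Molecular formula: C10H12BrNO6S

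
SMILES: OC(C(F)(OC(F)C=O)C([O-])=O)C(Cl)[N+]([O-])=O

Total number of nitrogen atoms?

The symbol for nitrogen appears 1 time in the SMILES.

1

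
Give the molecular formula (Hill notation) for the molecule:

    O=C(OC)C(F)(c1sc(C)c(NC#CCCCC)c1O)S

Heavy atoms from the SMILES: 14 C, 1 F, 1 N, 3 O, 2 S.
Implicit hydrogens by atom environment:
  4 × C (aromatic): no H
  4 × C: no H
  3 × C: 3 H each → 9
  3 × C: 2 H each → 6
  2 × O: no H
  1 × F: no H
  1 × N: 1 H
  1 × O: 1 H
  1 × S: 1 H
  1 × S (aromatic): no H
  Total hydrogens = 18.
Molecular formula: C14H18FNO3S2

C14H18FNO3S2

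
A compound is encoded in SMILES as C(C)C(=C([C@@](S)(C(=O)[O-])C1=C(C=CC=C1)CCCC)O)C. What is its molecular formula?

C17H23O3S-

Heavy atoms from the SMILES: 17 C, 3 O, 1 S.
Implicit hydrogens by atom environment:
  4 × C: 2 H each → 8
  4 × C (aromatic): 1 H each → 4
  4 × C: no H
  3 × C: 3 H each → 9
  2 × C (aromatic): no H
  1 × O: 1 H
  1 × O: no H
  1 × O (charge -1): no H
  1 × S: 1 H
  Total hydrogens = 23.
Net charge -1.
Molecular formula: C17H23O3S-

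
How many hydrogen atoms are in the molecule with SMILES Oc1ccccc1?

6

Hydrogens are implicit in SMILES; fill each atom to its normal valence:
  5 × C (aromatic): 1 H each → 5
  1 × C (aromatic): no H
  1 × O: 1 H
  Total hydrogens = 6.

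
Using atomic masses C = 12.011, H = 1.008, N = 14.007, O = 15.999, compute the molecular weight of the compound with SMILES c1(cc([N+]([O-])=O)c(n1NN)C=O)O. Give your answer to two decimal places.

186.13

Molecular formula: C5H6N4O4.
M = 5×12.011 + 6×1.008 + 4×14.007 + 4×15.999 = 186.13 g/mol.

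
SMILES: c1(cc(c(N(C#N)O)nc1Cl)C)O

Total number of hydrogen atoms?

Hydrogens are implicit in SMILES; fill each atom to its normal valence:
  4 × C (aromatic): no H
  2 × N: no H
  2 × O: 1 H each → 2
  1 × C: 3 H
  1 × C (aromatic): 1 H
  1 × C: no H
  1 × Cl: no H
  1 × N (aromatic): no H
  Total hydrogens = 6.

6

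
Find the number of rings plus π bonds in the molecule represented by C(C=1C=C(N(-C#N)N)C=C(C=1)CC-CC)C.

6

Molecular formula from the SMILES: C13H19N3.
DoU = (2C + 2 + N − H − X)/2 = (2·13 + 2 + 3 − 19 − 0)/2 = 12/2 = 6.
(Structurally: 1 ring(s) + 5 π bond(s) = 6.)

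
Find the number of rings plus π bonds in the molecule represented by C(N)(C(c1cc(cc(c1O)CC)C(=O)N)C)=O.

6

Molecular formula from the SMILES: C12H16N2O3.
DoU = (2C + 2 + N − H − X)/2 = (2·12 + 2 + 2 − 16 − 0)/2 = 12/2 = 6.
(Structurally: 1 ring(s) + 5 π bond(s) = 6.)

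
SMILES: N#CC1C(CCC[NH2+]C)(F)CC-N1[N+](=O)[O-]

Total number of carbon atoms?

The symbol for carbon appears 9 times in the SMILES.

9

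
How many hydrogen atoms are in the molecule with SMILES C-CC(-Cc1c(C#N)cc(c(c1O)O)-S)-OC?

Hydrogens are implicit in SMILES; fill each atom to its normal valence:
  5 × C (aromatic): no H
  2 × C: 3 H each → 6
  2 × C: 2 H each → 4
  2 × O: 1 H each → 2
  1 × C (aromatic): 1 H
  1 × C: 1 H
  1 × C: no H
  1 × N: no H
  1 × O: no H
  1 × S: 1 H
  Total hydrogens = 15.

15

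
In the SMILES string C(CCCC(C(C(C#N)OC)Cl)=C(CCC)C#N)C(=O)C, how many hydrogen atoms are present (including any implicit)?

23

Hydrogens are implicit in SMILES; fill each atom to its normal valence:
  6 × C: 2 H each → 12
  5 × C: no H
  3 × C: 3 H each → 9
  2 × C: 1 H each → 2
  2 × N: no H
  2 × O: no H
  1 × Cl: no H
  Total hydrogens = 23.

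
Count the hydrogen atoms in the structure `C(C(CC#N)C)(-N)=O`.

8

Hydrogens are implicit in SMILES; fill each atom to its normal valence:
  2 × C: no H
  1 × C: 3 H
  1 × C: 2 H
  1 × C: 1 H
  1 × N: 2 H
  1 × N: no H
  1 × O: no H
  Total hydrogens = 8.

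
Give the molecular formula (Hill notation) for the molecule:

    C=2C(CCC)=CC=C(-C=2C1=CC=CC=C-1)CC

C17H20

Heavy atoms from the SMILES: 17 C.
Implicit hydrogens by atom environment:
  8 × C (aromatic): 1 H each → 8
  4 × C (aromatic): no H
  3 × C: 2 H each → 6
  2 × C: 3 H each → 6
  Total hydrogens = 20.
Molecular formula: C17H20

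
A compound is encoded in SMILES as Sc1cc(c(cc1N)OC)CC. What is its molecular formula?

Heavy atoms from the SMILES: 9 C, 1 N, 1 O, 1 S.
Implicit hydrogens by atom environment:
  4 × C (aromatic): no H
  2 × C: 3 H each → 6
  2 × C (aromatic): 1 H each → 2
  1 × C: 2 H
  1 × N: 2 H
  1 × O: no H
  1 × S: 1 H
  Total hydrogens = 13.
Molecular formula: C9H13NOS

C9H13NOS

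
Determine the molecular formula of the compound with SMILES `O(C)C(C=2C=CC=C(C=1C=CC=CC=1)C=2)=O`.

Heavy atoms from the SMILES: 14 C, 2 O.
Implicit hydrogens by atom environment:
  9 × C (aromatic): 1 H each → 9
  3 × C (aromatic): no H
  2 × O: no H
  1 × C: 3 H
  1 × C: no H
  Total hydrogens = 12.
Molecular formula: C14H12O2

C14H12O2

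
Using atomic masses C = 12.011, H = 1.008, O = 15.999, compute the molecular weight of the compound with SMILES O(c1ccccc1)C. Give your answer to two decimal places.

108.14

Molecular formula: C7H8O.
M = 7×12.011 + 8×1.008 + 1×15.999 = 108.14 g/mol.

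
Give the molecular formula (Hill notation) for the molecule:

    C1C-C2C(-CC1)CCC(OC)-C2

C11H20O

Heavy atoms from the SMILES: 11 C, 1 O.
Implicit hydrogens by atom environment:
  7 × C: 2 H each → 14
  3 × C: 1 H each → 3
  1 × C: 3 H
  1 × O: no H
  Total hydrogens = 20.
Molecular formula: C11H20O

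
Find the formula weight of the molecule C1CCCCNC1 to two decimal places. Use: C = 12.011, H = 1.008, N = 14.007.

99.18

Molecular formula: C6H13N.
M = 6×12.011 + 13×1.008 + 1×14.007 = 99.18 g/mol.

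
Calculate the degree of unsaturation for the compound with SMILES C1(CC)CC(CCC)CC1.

1

Molecular formula from the SMILES: C10H20.
DoU = (2C + 2 + N − H − X)/2 = (2·10 + 2 + 0 − 20 − 0)/2 = 2/2 = 1.
(Structurally: 1 ring(s) + 0 π bond(s) = 1.)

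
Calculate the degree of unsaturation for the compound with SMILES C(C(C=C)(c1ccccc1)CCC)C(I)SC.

5

Molecular formula from the SMILES: C15H21IS.
DoU = (2C + 2 + N − H − X)/2 = (2·15 + 2 + 0 − 21 − 1)/2 = 10/2 = 5.
(Structurally: 1 ring(s) + 4 π bond(s) = 5.)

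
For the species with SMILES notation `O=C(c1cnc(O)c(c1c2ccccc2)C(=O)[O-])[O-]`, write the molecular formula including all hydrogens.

[C13H7NO5]2-

Heavy atoms from the SMILES: 13 C, 1 N, 5 O.
Implicit hydrogens by atom environment:
  6 × C (aromatic): 1 H each → 6
  5 × C (aromatic): no H
  2 × C: no H
  2 × O: no H
  2 × O (charge -1): no H
  1 × N (aromatic): no H
  1 × O: 1 H
  Total hydrogens = 7.
Net charge -2.
Molecular formula: [C13H7NO5]2-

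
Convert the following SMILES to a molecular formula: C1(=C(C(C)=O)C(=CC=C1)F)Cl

C8H6ClFO

Heavy atoms from the SMILES: 8 C, 1 Cl, 1 F, 1 O.
Implicit hydrogens by atom environment:
  3 × C (aromatic): 1 H each → 3
  3 × C (aromatic): no H
  1 × C: 3 H
  1 × C: no H
  1 × Cl: no H
  1 × F: no H
  1 × O: no H
  Total hydrogens = 6.
Molecular formula: C8H6ClFO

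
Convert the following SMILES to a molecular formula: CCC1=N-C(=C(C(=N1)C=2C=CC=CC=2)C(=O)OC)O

C14H14N2O3

Heavy atoms from the SMILES: 14 C, 2 N, 3 O.
Implicit hydrogens by atom environment:
  5 × C (aromatic): 1 H each → 5
  5 × C (aromatic): no H
  2 × C: 3 H each → 6
  2 × N (aromatic): no H
  2 × O: no H
  1 × C: 2 H
  1 × C: no H
  1 × O: 1 H
  Total hydrogens = 14.
Molecular formula: C14H14N2O3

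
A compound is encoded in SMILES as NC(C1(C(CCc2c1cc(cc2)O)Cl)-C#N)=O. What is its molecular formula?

C12H11ClN2O2

Heavy atoms from the SMILES: 12 C, 1 Cl, 2 N, 2 O.
Implicit hydrogens by atom environment:
  3 × C (aromatic): 1 H each → 3
  3 × C (aromatic): no H
  3 × C: no H
  2 × C: 2 H each → 4
  1 × C: 1 H
  1 × Cl: no H
  1 × N: 2 H
  1 × N: no H
  1 × O: 1 H
  1 × O: no H
  Total hydrogens = 11.
Molecular formula: C12H11ClN2O2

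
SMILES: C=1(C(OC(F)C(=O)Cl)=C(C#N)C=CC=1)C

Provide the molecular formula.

C10H7ClFNO2

Heavy atoms from the SMILES: 10 C, 1 Cl, 1 F, 1 N, 2 O.
Implicit hydrogens by atom environment:
  3 × C (aromatic): 1 H each → 3
  3 × C (aromatic): no H
  2 × C: no H
  2 × O: no H
  1 × C: 3 H
  1 × C: 1 H
  1 × Cl: no H
  1 × F: no H
  1 × N: no H
  Total hydrogens = 7.
Molecular formula: C10H7ClFNO2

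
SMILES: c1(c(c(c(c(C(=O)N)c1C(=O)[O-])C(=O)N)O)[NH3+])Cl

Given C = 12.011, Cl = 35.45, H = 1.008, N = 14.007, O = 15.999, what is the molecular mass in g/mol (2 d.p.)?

Molecular formula: C9H8ClN3O5.
M = 9×12.011 + 1×35.45 + 8×1.008 + 3×14.007 + 5×15.999 = 273.63 g/mol.

273.63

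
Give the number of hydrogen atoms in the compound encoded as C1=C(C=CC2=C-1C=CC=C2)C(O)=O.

Hydrogens are implicit in SMILES; fill each atom to its normal valence:
  7 × C (aromatic): 1 H each → 7
  3 × C (aromatic): no H
  1 × C: no H
  1 × O: 1 H
  1 × O: no H
  Total hydrogens = 8.

8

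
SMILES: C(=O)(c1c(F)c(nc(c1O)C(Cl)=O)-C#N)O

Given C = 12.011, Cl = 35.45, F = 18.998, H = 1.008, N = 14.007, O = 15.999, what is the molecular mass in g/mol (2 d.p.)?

244.56

Molecular formula: C8H2ClFN2O4.
M = 8×12.011 + 1×35.45 + 1×18.998 + 2×1.008 + 2×14.007 + 4×15.999 = 244.56 g/mol.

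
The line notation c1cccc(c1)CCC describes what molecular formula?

Heavy atoms from the SMILES: 9 C.
Implicit hydrogens by atom environment:
  5 × C (aromatic): 1 H each → 5
  2 × C: 2 H each → 4
  1 × C: 3 H
  1 × C (aromatic): no H
  Total hydrogens = 12.
Molecular formula: C9H12

C9H12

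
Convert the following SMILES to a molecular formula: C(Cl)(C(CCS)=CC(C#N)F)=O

C7H7ClFNOS

Heavy atoms from the SMILES: 7 C, 1 Cl, 1 F, 1 N, 1 O, 1 S.
Implicit hydrogens by atom environment:
  3 × C: no H
  2 × C: 2 H each → 4
  2 × C: 1 H each → 2
  1 × Cl: no H
  1 × F: no H
  1 × N: no H
  1 × O: no H
  1 × S: 1 H
  Total hydrogens = 7.
Molecular formula: C7H7ClFNOS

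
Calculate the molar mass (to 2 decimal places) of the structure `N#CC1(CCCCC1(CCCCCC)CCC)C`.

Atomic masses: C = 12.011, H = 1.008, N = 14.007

Molecular formula: C17H31N.
M = 17×12.011 + 31×1.008 + 1×14.007 = 249.44 g/mol.

249.44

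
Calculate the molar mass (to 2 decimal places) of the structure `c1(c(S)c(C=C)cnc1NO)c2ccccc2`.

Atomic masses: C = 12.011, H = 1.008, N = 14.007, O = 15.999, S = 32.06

244.31

Molecular formula: C13H12N2OS.
M = 13×12.011 + 12×1.008 + 2×14.007 + 1×15.999 + 1×32.06 = 244.31 g/mol.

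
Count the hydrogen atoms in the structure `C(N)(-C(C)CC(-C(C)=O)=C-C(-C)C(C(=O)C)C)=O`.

23

Hydrogens are implicit in SMILES; fill each atom to its normal valence:
  5 × C: 3 H each → 15
  4 × C: 1 H each → 4
  4 × C: no H
  3 × O: no H
  1 × C: 2 H
  1 × N: 2 H
  Total hydrogens = 23.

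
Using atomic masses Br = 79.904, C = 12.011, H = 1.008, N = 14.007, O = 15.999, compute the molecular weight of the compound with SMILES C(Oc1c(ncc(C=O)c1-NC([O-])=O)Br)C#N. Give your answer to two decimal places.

299.06

Molecular formula: C9H5BrN3O4-.
M = 1×79.904 + 9×12.011 + 5×1.008 + 3×14.007 + 4×15.999 = 299.06 g/mol.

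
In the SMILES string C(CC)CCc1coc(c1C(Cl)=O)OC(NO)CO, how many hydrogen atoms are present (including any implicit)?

Hydrogens are implicit in SMILES; fill each atom to its normal valence:
  5 × C: 2 H each → 10
  3 × C (aromatic): no H
  2 × O: 1 H each → 2
  2 × O: no H
  1 × C: 3 H
  1 × C (aromatic): 1 H
  1 × C: 1 H
  1 × C: no H
  1 × Cl: no H
  1 × N: 1 H
  1 × O (aromatic): no H
  Total hydrogens = 18.

18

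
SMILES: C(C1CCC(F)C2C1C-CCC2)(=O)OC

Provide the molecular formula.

C12H19FO2

Heavy atoms from the SMILES: 12 C, 1 F, 2 O.
Implicit hydrogens by atom environment:
  6 × C: 2 H each → 12
  4 × C: 1 H each → 4
  2 × O: no H
  1 × C: 3 H
  1 × C: no H
  1 × F: no H
  Total hydrogens = 19.
Molecular formula: C12H19FO2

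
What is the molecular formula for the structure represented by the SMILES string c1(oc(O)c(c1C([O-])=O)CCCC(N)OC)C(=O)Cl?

Heavy atoms from the SMILES: 11 C, 1 Cl, 1 N, 6 O.
Implicit hydrogens by atom environment:
  4 × C (aromatic): no H
  3 × C: 2 H each → 6
  3 × O: no H
  2 × C: no H
  1 × C: 3 H
  1 × C: 1 H
  1 × Cl: no H
  1 × N: 2 H
  1 × O: 1 H
  1 × O (aromatic): no H
  1 × O (charge -1): no H
  Total hydrogens = 13.
Net charge -1.
Molecular formula: C11H13ClNO6-

C11H13ClNO6-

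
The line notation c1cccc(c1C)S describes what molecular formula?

C7H8S

Heavy atoms from the SMILES: 7 C, 1 S.
Implicit hydrogens by atom environment:
  4 × C (aromatic): 1 H each → 4
  2 × C (aromatic): no H
  1 × C: 3 H
  1 × S: 1 H
  Total hydrogens = 8.
Molecular formula: C7H8S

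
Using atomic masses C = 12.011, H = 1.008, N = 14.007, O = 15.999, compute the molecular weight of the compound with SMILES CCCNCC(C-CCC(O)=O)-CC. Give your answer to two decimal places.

201.31

Molecular formula: C11H23NO2.
M = 11×12.011 + 23×1.008 + 1×14.007 + 2×15.999 = 201.31 g/mol.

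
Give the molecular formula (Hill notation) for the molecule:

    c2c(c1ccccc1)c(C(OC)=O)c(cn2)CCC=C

Heavy atoms from the SMILES: 17 C, 1 N, 2 O.
Implicit hydrogens by atom environment:
  7 × C (aromatic): 1 H each → 7
  4 × C (aromatic): no H
  3 × C: 2 H each → 6
  2 × O: no H
  1 × C: 3 H
  1 × C: 1 H
  1 × C: no H
  1 × N (aromatic): no H
  Total hydrogens = 17.
Molecular formula: C17H17NO2

C17H17NO2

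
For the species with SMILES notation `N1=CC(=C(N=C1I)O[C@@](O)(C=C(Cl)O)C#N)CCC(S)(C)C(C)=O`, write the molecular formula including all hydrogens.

Heavy atoms from the SMILES: 14 C, 1 Cl, 1 I, 3 N, 4 O, 1 S.
Implicit hydrogens by atom environment:
  5 × C: no H
  3 × C (aromatic): no H
  2 × C: 3 H each → 6
  2 × C: 2 H each → 4
  2 × N (aromatic): no H
  2 × O: 1 H each → 2
  2 × O: no H
  1 × C (aromatic): 1 H
  1 × C: 1 H
  1 × Cl: no H
  1 × I: no H
  1 × N: no H
  1 × S: 1 H
  Total hydrogens = 15.
Molecular formula: C14H15ClIN3O4S

C14H15ClIN3O4S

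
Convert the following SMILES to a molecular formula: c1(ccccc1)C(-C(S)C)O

C9H12OS

Heavy atoms from the SMILES: 9 C, 1 O, 1 S.
Implicit hydrogens by atom environment:
  5 × C (aromatic): 1 H each → 5
  2 × C: 1 H each → 2
  1 × C: 3 H
  1 × C (aromatic): no H
  1 × O: 1 H
  1 × S: 1 H
  Total hydrogens = 12.
Molecular formula: C9H12OS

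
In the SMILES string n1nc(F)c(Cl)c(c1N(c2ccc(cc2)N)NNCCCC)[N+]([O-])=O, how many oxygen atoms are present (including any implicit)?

The symbol for oxygen appears 2 times in the SMILES.

2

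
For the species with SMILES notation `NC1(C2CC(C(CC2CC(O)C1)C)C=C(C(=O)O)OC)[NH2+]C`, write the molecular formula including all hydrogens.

Heavy atoms from the SMILES: 16 C, 2 N, 4 O.
Implicit hydrogens by atom environment:
  6 × C: 1 H each → 6
  4 × C: 2 H each → 8
  3 × C: 3 H each → 9
  3 × C: no H
  2 × O: 1 H each → 2
  2 × O: no H
  1 × N (charge +1): 2 H
  1 × N: 2 H
  Total hydrogens = 29.
Net charge +1.
Molecular formula: C16H29N2O4+

C16H29N2O4+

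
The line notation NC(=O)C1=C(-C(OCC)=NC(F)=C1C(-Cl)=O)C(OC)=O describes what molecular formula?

C11H10ClFN2O5

Heavy atoms from the SMILES: 11 C, 1 Cl, 1 F, 2 N, 5 O.
Implicit hydrogens by atom environment:
  5 × C (aromatic): no H
  5 × O: no H
  3 × C: no H
  2 × C: 3 H each → 6
  1 × C: 2 H
  1 × Cl: no H
  1 × F: no H
  1 × N: 2 H
  1 × N (aromatic): no H
  Total hydrogens = 10.
Molecular formula: C11H10ClFN2O5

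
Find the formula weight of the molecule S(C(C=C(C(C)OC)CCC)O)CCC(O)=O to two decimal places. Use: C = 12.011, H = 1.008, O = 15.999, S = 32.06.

262.36

Molecular formula: C12H22O4S.
M = 12×12.011 + 22×1.008 + 4×15.999 + 1×32.06 = 262.36 g/mol.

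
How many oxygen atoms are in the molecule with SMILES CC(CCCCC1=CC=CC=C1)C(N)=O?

The symbol for oxygen appears 1 time in the SMILES.

1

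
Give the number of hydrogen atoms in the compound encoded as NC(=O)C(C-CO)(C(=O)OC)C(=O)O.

Hydrogens are implicit in SMILES; fill each atom to its normal valence:
  4 × C: no H
  4 × O: no H
  2 × C: 2 H each → 4
  2 × O: 1 H each → 2
  1 × C: 3 H
  1 × N: 2 H
  Total hydrogens = 11.

11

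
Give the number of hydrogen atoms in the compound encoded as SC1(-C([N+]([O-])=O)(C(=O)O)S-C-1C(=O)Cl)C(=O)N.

5

Hydrogens are implicit in SMILES; fill each atom to its normal valence:
  5 × C: no H
  4 × O: no H
  1 × C: 1 H
  1 × Cl: no H
  1 × N: 2 H
  1 × N (charge +1): no H
  1 × O: 1 H
  1 × O (charge -1): no H
  1 × S: 1 H
  1 × S: no H
  Total hydrogens = 5.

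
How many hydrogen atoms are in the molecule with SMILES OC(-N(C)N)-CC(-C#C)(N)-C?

15

Hydrogens are implicit in SMILES; fill each atom to its normal valence:
  2 × C: 3 H each → 6
  2 × C: 1 H each → 2
  2 × C: no H
  2 × N: 2 H each → 4
  1 × C: 2 H
  1 × N: no H
  1 × O: 1 H
  Total hydrogens = 15.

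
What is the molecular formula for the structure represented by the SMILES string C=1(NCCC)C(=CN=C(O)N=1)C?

Heavy atoms from the SMILES: 8 C, 3 N, 1 O.
Implicit hydrogens by atom environment:
  3 × C (aromatic): no H
  2 × C: 3 H each → 6
  2 × C: 2 H each → 4
  2 × N (aromatic): no H
  1 × C (aromatic): 1 H
  1 × N: 1 H
  1 × O: 1 H
  Total hydrogens = 13.
Molecular formula: C8H13N3O

C8H13N3O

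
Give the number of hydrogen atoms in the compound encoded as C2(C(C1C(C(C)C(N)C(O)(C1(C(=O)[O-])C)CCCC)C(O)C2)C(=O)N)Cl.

30

Hydrogens are implicit in SMILES; fill each atom to its normal valence:
  7 × C: 1 H each → 7
  4 × C: 2 H each → 8
  4 × C: no H
  3 × C: 3 H each → 9
  2 × N: 2 H each → 4
  2 × O: 1 H each → 2
  2 × O: no H
  1 × Cl: no H
  1 × O (charge -1): no H
  Total hydrogens = 30.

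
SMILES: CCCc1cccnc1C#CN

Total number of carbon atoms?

The symbol for carbon appears 10 times in the SMILES. Lowercase c denotes aromatic carbon and counts toward C.

10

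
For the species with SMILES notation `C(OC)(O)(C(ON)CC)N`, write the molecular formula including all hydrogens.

Heavy atoms from the SMILES: 5 C, 2 N, 3 O.
Implicit hydrogens by atom environment:
  2 × C: 3 H each → 6
  2 × N: 2 H each → 4
  2 × O: no H
  1 × C: 2 H
  1 × C: 1 H
  1 × C: no H
  1 × O: 1 H
  Total hydrogens = 14.
Molecular formula: C5H14N2O3

C5H14N2O3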